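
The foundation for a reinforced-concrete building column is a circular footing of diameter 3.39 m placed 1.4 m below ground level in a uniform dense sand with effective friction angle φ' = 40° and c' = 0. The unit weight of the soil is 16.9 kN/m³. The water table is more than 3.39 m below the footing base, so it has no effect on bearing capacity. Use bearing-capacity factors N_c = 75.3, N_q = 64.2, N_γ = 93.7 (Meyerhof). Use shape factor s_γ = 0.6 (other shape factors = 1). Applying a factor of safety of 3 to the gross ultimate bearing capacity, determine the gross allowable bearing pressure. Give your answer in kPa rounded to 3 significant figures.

q_all ≈ 1040 kPa

q = γ·D_f = 16.9 × 1.4 = 23.66 kPa.
q·N_q = 23.66 × 64.2 = 1519 kPa
0.5·γ·B·N_γ·s_γ = 0.5 × 16.9 × 3.39 × 93.7 × 0.6 = 1610.5 kPa
q_ult = 1519 + 1610.5 = 3129.4 kPa.
q_all = q_ult / FS = 3129.4 / 3 = 1043.1 kPa.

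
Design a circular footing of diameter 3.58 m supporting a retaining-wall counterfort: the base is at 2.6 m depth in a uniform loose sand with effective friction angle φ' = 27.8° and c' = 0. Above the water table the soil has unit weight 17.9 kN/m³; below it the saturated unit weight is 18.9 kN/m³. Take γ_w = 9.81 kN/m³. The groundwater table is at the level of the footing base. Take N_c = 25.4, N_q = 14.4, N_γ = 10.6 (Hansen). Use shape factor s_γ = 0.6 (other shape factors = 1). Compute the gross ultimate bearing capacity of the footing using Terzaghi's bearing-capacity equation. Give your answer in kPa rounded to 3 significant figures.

q_ult ≈ 774 kPa

Overburden at base level: q = 17.9 × 2.6 = 46.54 kPa.
Below the base the soil is submerged, so the ½γBN_γ term uses γ' = 18.9 − 9.81 = 9.09 kN/m³.
Surcharge term q·N_q = 46.54 × 14.4 = 670.18 kPa; self-weight term 0.5·γ·B·N_γ·s_γ = 0.5 × 9.09 × 3.58 × 10.6 × 0.6 = 103.48 kPa.
q_ult = 670.18 + 103.48 = 773.66 kPa.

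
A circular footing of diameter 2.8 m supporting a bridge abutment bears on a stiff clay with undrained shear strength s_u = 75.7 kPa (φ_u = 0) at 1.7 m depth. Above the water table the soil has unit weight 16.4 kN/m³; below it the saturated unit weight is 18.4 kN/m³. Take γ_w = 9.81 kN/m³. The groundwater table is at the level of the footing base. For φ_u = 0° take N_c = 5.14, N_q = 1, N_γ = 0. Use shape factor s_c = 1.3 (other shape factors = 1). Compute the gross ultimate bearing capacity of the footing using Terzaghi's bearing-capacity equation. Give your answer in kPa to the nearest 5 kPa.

q_ult ≈ 535 kPa

Effective surcharge at the founding depth q = γ·D_f = 16.4 × 1.7 = 27.88 kPa.
q_ult = c·N_c·s_c + q·N_q
     = 75.7 × 5.14 × 1.3 + 27.88 × 1
     = 505.83 + 27.88 = 533.71 kPa.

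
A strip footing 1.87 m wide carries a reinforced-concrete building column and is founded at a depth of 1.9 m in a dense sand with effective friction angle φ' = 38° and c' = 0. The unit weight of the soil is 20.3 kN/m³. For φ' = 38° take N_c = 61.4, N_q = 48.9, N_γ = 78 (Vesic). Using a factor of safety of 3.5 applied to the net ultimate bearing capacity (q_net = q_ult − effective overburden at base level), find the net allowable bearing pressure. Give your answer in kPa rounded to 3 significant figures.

Effective surcharge at the founding depth q = γ·D_f = 20.3 × 1.9 = 38.57 kPa.
q_ult = q·N_q + 0.5·γ·B·N_γ
     = 38.57 × 48.9 + 0.5 × 20.3 × 1.87 × 78
     = 1886.1 + 1480.5 = 3366.6 kPa.
Net ultimate: q_net = 3366.6 − 38.57 = 3328 kPa.
q_all(net) = 3328 / 3.5 = 950.85 kPa.

q_all(net) ≈ 951 kPa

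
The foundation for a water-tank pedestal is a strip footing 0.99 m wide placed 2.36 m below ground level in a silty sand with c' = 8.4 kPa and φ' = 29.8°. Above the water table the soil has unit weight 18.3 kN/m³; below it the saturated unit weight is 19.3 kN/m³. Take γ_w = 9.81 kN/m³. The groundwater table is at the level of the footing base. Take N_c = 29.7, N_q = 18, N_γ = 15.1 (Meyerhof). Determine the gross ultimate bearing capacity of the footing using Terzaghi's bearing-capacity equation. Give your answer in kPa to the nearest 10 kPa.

Overburden at base level: q = 18.3 × 2.36 = 43.188 kPa.
Below the base the soil is submerged, so the ½γBN_γ term uses γ' = 19.3 − 9.81 = 9.49 kN/m³.
Cohesion term c·N_c = 8.4 × 29.7 = 249.48 kPa; surcharge term q·N_q = 43.188 × 18 = 777.38 kPa; self-weight term 0.5·γ·B·N_γ = 0.5 × 9.49 × 0.99 × 15.1 = 70.933 kPa.
q_ult = 249.48 + 777.38 + 70.933 = 1097.8 kPa.

q_ult ≈ 1100 kPa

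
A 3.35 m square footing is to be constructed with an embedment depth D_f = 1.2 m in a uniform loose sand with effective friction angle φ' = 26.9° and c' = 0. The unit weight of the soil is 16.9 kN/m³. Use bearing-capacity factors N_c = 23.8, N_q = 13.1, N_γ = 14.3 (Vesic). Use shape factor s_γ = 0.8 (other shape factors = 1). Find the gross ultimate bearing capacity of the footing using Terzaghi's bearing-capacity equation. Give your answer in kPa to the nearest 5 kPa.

q = γ·D_f = 16.9 × 1.2 = 20.28 kPa.
q·N_q = 20.28 × 13.1 = 265.67 kPa
0.5·γ·B·N_γ·s_γ = 0.5 × 16.9 × 3.35 × 14.3 × 0.8 = 323.84 kPa
q_ult = 265.67 + 323.84 = 589.51 kPa.

q_ult ≈ 590 kPa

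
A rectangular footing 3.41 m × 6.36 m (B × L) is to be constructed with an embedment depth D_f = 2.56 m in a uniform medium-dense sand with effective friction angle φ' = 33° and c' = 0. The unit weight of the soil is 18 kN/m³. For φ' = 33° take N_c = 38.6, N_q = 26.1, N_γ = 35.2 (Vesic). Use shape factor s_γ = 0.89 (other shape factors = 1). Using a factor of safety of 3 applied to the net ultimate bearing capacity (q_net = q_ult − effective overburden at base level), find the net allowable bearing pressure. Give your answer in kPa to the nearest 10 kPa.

q_all(net) ≈ 710 kPa

Effective surcharge at the founding depth q = γ·D_f = 18 × 2.56 = 46.08 kPa.
q_ult = q·N_q + 0.5·γ·B·N_γ·s_γ
     = 46.08 × 26.1 + 0.5 × 18 × 3.41 × 35.2 × 0.89
     = 1202.7 + 961.46 = 2164.1 kPa.
Net ultimate: q_net = 2164.1 − 46.08 = 2118.1 kPa.
q_all(net) = 2118.1 / 3 = 706.02 kPa.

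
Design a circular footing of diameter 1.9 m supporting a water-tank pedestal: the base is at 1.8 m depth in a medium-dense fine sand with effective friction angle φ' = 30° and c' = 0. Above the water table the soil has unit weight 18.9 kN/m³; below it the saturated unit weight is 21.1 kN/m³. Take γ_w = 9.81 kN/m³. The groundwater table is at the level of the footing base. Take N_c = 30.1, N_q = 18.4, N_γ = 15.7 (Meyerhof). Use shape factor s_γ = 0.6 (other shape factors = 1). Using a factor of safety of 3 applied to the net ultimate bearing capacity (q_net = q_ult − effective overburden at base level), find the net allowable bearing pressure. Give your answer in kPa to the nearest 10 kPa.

q_all(net) ≈ 230 kPa

Effective surcharge at the founding depth q = γ·D_f = 18.9 × 1.8 = 34.02 kPa.
The water table coincides with the base, so in the self-weight term γ → γ' = 11.29 kN/m³.
q_ult = q·N_q + 0.5·γ·B·N_γ·s_γ
     = 34.02 × 18.4 + 0.5 × 11.29 × 1.9 × 15.7 × 0.6
     = 625.97 + 101.03 = 727 kPa.
Net ultimate: q_net = 727 − 34.02 = 692.98 kPa.
q_all(net) = 692.98 / 3 = 230.99 kPa.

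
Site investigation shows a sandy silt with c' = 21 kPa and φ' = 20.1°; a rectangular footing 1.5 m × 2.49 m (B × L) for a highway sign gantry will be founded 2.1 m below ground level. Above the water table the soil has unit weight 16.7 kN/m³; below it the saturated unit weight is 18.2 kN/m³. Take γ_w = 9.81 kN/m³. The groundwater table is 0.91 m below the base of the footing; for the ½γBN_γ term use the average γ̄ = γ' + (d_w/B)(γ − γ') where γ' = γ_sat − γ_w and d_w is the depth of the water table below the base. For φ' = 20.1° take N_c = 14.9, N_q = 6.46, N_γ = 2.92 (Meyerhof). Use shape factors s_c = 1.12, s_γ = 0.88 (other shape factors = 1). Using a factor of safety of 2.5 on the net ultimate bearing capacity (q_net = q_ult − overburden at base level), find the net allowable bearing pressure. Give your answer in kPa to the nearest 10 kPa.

Effective surcharge at the founding depth q = γ·D_f = 16.7 × 2.1 = 35.07 kPa.
With d_w = 0.91 m < B, γ̄ = 8.39 + (0.91/1.5) × (16.7 − 8.39) = 13.431 kN/m³.
q_ult = c·N_c·s_c + q·N_q + 0.5·γ·B·N_γ·s_γ
     = 21 × 14.9 × 1.12 + 35.07 × 6.46 + 0.5 × 13.431 × 1.5 × 2.92 × 0.88
     = 350.45 + 226.55 + 25.885 = 602.89 kPa.
q_net = 602.89 − 35.07 = 567.82 kPa.
q_all(net) = 567.82 / 2.5 = 227.13 kPa.

q_all(net) ≈ 230 kPa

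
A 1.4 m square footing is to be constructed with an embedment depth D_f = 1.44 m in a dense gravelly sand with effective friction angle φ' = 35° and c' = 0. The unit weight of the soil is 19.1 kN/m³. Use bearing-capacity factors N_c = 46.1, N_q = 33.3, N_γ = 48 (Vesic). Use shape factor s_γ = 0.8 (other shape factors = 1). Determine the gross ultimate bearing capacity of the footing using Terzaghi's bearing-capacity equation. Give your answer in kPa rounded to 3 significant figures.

Effective surcharge at the founding depth q = γ·D_f = 19.1 × 1.44 = 27.504 kPa.
q_ult = q·N_q + 0.5·γ·B·N_γ·s_γ
     = 27.504 × 33.3 + 0.5 × 19.1 × 1.4 × 48 × 0.8
     = 915.88 + 513.41 = 1429.3 kPa.

q_ult ≈ 1430 kPa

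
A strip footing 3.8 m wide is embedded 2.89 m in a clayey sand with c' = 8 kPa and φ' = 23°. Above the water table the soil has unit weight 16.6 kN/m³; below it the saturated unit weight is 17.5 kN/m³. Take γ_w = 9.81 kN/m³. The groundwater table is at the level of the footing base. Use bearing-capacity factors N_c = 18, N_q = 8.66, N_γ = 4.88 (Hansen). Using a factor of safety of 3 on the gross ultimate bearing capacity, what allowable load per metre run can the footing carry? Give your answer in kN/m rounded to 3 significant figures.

≈ 799 kN/m

Overburden at base level: q = 16.6 × 2.89 = 47.974 kPa.
Below the base the soil is submerged, so the ½γBN_γ term uses γ' = 17.5 − 9.81 = 7.69 kN/m³.
Cohesion term c·N_c = 8 × 18 = 144 kPa; surcharge term q·N_q = 47.974 × 8.66 = 415.45 kPa; self-weight term 0.5·γ·B·N_γ = 0.5 × 7.69 × 3.8 × 4.88 = 71.302 kPa.
q_ult = 144 + 415.45 + 71.302 = 630.76 kPa.
Gross allowable pressure q_all = 630.76 / 3 = 210.25 kPa.
Allowable wall load = q_all × B = 210.25 × 3.8 = 798.96 kN per metre run.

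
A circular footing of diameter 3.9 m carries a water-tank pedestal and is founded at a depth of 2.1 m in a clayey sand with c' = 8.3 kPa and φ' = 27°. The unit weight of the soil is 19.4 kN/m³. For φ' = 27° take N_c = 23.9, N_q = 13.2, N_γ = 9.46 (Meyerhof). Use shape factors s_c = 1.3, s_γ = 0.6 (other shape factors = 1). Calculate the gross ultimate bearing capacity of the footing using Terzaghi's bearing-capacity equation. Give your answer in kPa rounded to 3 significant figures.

Effective surcharge at the founding depth q = γ·D_f = 19.4 × 2.1 = 40.74 kPa.
q_ult = c·N_c·s_c + q·N_q + 0.5·γ·B·N_γ·s_γ
     = 8.3 × 23.9 × 1.3 + 40.74 × 13.2 + 0.5 × 19.4 × 3.9 × 9.46 × 0.6
     = 257.88 + 537.77 + 214.72 = 1010.4 kPa.

q_ult ≈ 1010 kPa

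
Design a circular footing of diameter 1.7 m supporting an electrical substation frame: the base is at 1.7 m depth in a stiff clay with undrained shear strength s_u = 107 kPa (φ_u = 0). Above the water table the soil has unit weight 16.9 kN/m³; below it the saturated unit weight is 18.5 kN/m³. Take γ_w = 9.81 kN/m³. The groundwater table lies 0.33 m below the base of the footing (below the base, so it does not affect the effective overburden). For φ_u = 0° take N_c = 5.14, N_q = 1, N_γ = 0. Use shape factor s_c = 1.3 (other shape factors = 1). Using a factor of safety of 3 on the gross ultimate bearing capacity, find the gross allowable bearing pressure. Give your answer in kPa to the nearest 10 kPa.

q_all ≈ 250 kPa

Effective surcharge at the founding depth q = γ·D_f = 16.9 × 1.7 = 28.73 kPa.
q_ult = c·N_c·s_c + q·N_q
     = 107 × 5.14 × 1.3 + 28.73 × 1
     = 714.97 + 28.73 = 743.7 kPa.
q_all = 743.7 / 3 = 247.9 kPa.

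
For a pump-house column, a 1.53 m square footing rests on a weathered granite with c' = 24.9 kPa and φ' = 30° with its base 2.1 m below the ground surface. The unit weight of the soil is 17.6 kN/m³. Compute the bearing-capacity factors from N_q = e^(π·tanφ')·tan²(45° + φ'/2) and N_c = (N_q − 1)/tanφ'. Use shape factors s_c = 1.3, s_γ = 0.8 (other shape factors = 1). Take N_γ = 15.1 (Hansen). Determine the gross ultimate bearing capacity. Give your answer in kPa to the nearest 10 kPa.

tan30° = 0.5774, so N_q = e^(π×0.5774)·tan²(60°) = 6.134 × 3.0 = 18.4.
N_c = (18.4 − 1)/tan30° = 30.14.
Effective surcharge at the founding depth q = γ·D_f = 17.6 × 2.1 = 36.96 kPa.
q_ult = c·N_c·s_c + q·N_q + 0.5·γ·B·N_γ·s_γ
     = 24.9 × 30.14 × 1.3 + 36.96 × 18.401 + 0.5 × 17.6 × 1.53 × 15.1 × 0.8
     = 975.62 + 680.11 + 162.65 = 1818.4 kPa.

q_ult ≈ 1820 kPa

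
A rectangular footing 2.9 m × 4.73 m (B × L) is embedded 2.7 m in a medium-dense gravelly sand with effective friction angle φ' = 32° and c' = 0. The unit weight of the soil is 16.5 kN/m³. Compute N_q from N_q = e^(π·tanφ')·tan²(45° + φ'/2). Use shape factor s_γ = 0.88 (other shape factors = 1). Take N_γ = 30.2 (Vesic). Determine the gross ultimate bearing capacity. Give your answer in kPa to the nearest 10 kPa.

q_ult ≈ 1670 kPa

tan32° = 0.6249, so N_q = e^(π×0.6249)·tan²(61°) = 7.121 × 3.255 = 23.18.
Effective surcharge at the founding depth q = γ·D_f = 16.5 × 2.7 = 44.55 kPa.
q_ult = q·N_q + 0.5·γ·B·N_γ·s_γ
     = 44.55 × 23.177 + 0.5 × 16.5 × 2.9 × 30.2 × 0.88
     = 1032.5 + 635.83 = 1668.4 kPa.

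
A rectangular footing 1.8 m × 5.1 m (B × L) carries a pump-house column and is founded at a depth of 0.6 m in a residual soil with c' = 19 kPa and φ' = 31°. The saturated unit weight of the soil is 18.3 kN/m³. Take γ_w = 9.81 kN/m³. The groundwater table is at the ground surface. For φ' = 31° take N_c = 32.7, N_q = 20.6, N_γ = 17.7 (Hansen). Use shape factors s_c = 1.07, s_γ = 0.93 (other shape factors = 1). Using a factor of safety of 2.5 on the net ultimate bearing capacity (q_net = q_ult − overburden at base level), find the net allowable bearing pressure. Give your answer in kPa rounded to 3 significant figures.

q_all(net) ≈ 356 kPa

With the water table at the surface the whole profile is submerged: γ' = 18.3 − 9.81 = 8.49 kN/m³, so q = γ'·D_f = 5.094 kPa; the same γ' applies in the ½γBN_γ term.
q_ult = c·N_c·s_c + q·N_q + 0.5·γ·B·N_γ·s_γ
     = 19 × 32.7 × 1.07 + 5.094 × 20.6 + 0.5 × 8.49 × 1.8 × 17.7 × 0.93
     = 664.79 + 104.94 + 125.78 = 895.51 kPa.
q_net = 895.51 − 5.094 = 890.41 kPa.
q_all(net) = 890.41 / 2.5 = 356.16 kPa.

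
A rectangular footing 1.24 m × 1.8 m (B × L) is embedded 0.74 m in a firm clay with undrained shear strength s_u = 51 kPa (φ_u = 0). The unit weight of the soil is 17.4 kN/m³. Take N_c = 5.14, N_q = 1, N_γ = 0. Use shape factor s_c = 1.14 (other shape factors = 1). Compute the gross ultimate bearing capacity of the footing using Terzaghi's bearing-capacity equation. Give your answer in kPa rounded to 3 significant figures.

Overburden at base level: q = 17.4 × 0.74 = 12.876 kPa.
Cohesion term c·N_c·s_c = 51 × 5.14 × 1.14 = 298.84 kPa; surcharge term q·N_q = 12.876 × 1 = 12.876 kPa.
q_ult = 298.84 + 12.876 = 311.72 kPa.

q_ult ≈ 312 kPa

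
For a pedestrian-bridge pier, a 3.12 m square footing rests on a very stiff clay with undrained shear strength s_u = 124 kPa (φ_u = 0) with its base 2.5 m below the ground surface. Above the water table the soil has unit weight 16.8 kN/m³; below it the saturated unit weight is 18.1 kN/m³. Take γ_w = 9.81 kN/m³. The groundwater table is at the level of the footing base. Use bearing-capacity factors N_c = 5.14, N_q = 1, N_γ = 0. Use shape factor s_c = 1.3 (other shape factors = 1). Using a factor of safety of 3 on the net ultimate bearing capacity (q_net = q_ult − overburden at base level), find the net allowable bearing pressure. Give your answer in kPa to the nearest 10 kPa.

q_all(net) ≈ 280 kPa

q = γ·D_f = 16.8 × 2.5 = 42 kPa.
c·N_c·s_c = 124 × 5.14 × 1.3 = 828.57 kPa
q·N_q = 42 × 1 = 42 kPa
q_ult = 828.57 + 42 = 870.57 kPa.
q_net = 870.57 − 42 = 828.57 kPa.
q_all(net) = 828.57 / 3 = 276.19 kPa.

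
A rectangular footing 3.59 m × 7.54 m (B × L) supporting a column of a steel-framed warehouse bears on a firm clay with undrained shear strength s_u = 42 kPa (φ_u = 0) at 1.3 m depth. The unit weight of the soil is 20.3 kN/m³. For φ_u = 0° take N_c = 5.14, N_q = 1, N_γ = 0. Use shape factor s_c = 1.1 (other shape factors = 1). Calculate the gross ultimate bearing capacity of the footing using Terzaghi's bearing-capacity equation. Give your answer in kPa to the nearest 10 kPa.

Effective surcharge at the founding depth q = γ·D_f = 20.3 × 1.3 = 26.39 kPa.
q_ult = c·N_c·s_c + q·N_q
     = 42 × 5.14 × 1.1 + 26.39 × 1
     = 237.47 + 26.39 = 263.86 kPa.

q_ult ≈ 260 kPa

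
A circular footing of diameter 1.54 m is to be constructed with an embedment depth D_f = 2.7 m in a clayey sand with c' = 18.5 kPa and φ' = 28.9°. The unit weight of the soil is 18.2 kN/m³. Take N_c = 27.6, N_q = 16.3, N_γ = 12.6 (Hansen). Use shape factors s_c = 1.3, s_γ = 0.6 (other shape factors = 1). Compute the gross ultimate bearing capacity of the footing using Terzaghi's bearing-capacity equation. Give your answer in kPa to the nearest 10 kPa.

q_ult ≈ 1570 kPa

Overburden at base level: q = 18.2 × 2.7 = 49.14 kPa.
Cohesion term c·N_c·s_c = 18.5 × 27.6 × 1.3 = 663.78 kPa; surcharge term q·N_q = 49.14 × 16.3 = 800.98 kPa; self-weight term 0.5·γ·B·N_γ·s_γ = 0.5 × 18.2 × 1.54 × 12.6 × 0.6 = 105.95 kPa.
q_ult = 663.78 + 800.98 + 105.95 = 1570.7 kPa.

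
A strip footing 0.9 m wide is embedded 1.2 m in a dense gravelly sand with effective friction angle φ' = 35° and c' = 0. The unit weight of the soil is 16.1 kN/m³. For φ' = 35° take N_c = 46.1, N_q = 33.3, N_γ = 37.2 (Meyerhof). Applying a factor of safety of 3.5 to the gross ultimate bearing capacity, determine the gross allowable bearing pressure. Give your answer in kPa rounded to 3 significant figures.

Overburden at base level: q = 16.1 × 1.2 = 19.32 kPa.
Surcharge term q·N_q = 19.32 × 33.3 = 643.36 kPa; self-weight term 0.5·γ·B·N_γ = 0.5 × 16.1 × 0.9 × 37.2 = 269.51 kPa.
q_ult = 643.36 + 269.51 = 912.87 kPa.
q_all = q_ult / FS = 912.87 / 3.5 = 260.82 kPa.

q_all ≈ 261 kPa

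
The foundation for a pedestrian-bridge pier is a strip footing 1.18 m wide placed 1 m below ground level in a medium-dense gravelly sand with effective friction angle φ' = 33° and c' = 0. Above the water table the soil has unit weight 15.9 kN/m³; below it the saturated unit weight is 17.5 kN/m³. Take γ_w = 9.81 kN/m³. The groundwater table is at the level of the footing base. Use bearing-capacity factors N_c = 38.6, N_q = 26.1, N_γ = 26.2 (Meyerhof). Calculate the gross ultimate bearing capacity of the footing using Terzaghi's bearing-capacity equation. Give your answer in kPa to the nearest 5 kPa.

Effective surcharge at the founding depth q = γ·D_f = 15.9 × 1 = 15.9 kPa.
The water table coincides with the base, so in the self-weight term γ → γ' = 7.69 kN/m³.
q_ult = q·N_q + 0.5·γ·B·N_γ
     = 15.9 × 26.1 + 0.5 × 7.69 × 1.18 × 26.2
     = 414.99 + 118.87 = 533.86 kPa.

q_ult ≈ 535 kPa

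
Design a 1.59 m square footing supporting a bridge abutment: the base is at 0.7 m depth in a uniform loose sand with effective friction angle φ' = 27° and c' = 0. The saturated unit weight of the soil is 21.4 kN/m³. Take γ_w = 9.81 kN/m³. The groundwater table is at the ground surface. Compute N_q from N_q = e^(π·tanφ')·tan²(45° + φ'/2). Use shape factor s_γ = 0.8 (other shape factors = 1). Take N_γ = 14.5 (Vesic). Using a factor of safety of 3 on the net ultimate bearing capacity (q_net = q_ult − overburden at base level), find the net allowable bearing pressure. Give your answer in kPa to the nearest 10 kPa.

N_q = e^(π·tan27°)·tan²(58.5°) = 13.2.
Water table at ground surface, so effective unit weight γ' = 21.4 − 9.81 = 11.59 kN/m³ is used throughout; overburden q = 11.59 × 0.7 = 8.113 kPa; the same γ' applies in the ½γBN_γ term.
Surcharge term q·N_q = 8.113 × 13.199 = 107.08 kPa; self-weight term 0.5·γ·B·N_γ·s_γ = 0.5 × 11.59 × 1.59 × 14.5 × 0.8 = 106.88 kPa.
q_ult = 107.08 + 106.88 = 213.97 kPa.
q_net = 213.97 − 8.113 = 205.85 kPa.
q_all(net) = 205.85 / 3 = 68.618 kPa.

q_all(net) ≈ 70 kPa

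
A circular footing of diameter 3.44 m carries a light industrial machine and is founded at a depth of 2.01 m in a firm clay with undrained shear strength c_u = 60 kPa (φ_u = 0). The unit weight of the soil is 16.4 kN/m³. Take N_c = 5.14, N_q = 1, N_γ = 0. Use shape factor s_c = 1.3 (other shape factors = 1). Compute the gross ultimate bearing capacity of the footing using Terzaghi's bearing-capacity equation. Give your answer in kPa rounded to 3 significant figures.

q = γ·D_f = 16.4 × 2.01 = 32.964 kPa.
c·N_c·s_c = 60 × 5.14 × 1.3 = 400.92 kPa
q·N_q = 32.964 × 1 = 32.964 kPa
q_ult = 400.92 + 32.964 = 433.88 kPa.

q_ult ≈ 434 kPa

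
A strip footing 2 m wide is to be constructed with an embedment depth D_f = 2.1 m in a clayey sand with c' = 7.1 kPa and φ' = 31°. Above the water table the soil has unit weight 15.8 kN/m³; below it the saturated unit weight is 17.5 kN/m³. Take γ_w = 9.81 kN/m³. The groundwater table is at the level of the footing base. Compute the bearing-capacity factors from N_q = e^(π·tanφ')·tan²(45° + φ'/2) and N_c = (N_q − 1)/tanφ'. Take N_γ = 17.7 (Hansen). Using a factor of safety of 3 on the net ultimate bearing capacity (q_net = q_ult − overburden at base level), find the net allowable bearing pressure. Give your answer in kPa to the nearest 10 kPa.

q_all(net) ≈ 340 kPa

N_q = e^(π·tan31°)·tan²(60.5°) = 20.63; N_c = (N_q − 1)/tanφ' = 32.67.
q = γ·D_f = 15.8 × 2.1 = 33.18 kPa.
For the ½γBN_γ term take γ' = 17.5 − 9.81 = 7.69 kN/m³ (soil below base is submerged).
c·N_c = 7.1 × 32.671 = 231.96 kPa
q·N_q = 33.18 × 20.631 = 684.53 kPa
0.5·γ·B·N_γ = 0.5 × 7.69 × 2 × 17.7 = 136.11 kPa
q_ult = 231.96 + 684.53 + 136.11 = 1052.6 kPa.
q_net = 1052.6 − 33.18 = 1019.4 kPa.
q_all(net) = 1019.4 / 3 = 339.81 kPa.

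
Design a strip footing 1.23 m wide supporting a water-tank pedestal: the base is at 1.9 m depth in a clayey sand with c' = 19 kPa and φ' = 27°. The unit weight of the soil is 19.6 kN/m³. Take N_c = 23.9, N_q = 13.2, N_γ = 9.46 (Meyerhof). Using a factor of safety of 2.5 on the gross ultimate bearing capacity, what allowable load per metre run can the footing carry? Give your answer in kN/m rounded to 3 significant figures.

≈ 521 kN/m

q = γ·D_f = 19.6 × 1.9 = 37.24 kPa.
c·N_c = 19 × 23.9 = 454.1 kPa
q·N_q = 37.24 × 13.2 = 491.57 kPa
0.5·γ·B·N_γ = 0.5 × 19.6 × 1.23 × 9.46 = 114.03 kPa
q_ult = 454.1 + 491.57 + 114.03 = 1059.7 kPa.
Gross allowable pressure q_all = 1059.7 / 2.5 = 423.88 kPa.
Allowable wall load = q_all × B = 423.88 × 1.23 = 521.37 kN per metre run.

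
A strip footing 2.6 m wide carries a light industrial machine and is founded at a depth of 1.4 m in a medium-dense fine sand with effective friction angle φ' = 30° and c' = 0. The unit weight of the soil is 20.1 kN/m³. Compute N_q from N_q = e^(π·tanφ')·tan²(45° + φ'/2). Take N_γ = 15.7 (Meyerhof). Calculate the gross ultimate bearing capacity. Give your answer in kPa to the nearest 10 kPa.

tan30° = 0.5774, so N_q = e^(π×0.5774)·tan²(60°) = 6.134 × 3.0 = 18.4.
Effective surcharge at the founding depth q = γ·D_f = 20.1 × 1.4 = 28.14 kPa.
q_ult = q·N_q + 0.5·γ·B·N_γ
     = 28.14 × 18.401 + 0.5 × 20.1 × 2.6 × 15.7
     = 517.81 + 410.24 = 928.05 kPa.

q_ult ≈ 930 kPa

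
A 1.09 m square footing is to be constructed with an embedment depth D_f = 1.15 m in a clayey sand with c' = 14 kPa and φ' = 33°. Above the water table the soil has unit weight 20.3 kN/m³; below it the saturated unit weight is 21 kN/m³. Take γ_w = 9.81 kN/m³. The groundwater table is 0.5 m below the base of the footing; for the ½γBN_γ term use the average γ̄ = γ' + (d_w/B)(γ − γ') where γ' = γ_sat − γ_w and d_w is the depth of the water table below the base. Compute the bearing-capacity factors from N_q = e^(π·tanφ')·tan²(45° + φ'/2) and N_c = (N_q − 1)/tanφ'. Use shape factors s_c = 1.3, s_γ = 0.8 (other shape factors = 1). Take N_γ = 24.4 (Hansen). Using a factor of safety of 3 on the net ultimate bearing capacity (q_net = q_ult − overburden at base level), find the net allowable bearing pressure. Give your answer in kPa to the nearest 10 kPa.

N_q = e^(π·tan33°)·tan²(61.5°) = 26.09; N_c = (N_q − 1)/tanφ' = 38.64.
q = γ·D_f = 20.3 × 1.15 = 23.345 kPa.
γ' = 11.19 kN/m³; averaging over the depth B below the base, γ̄ = γ' + (d_w/B)(γ − γ') = 15.369 kN/m³.
c·N_c·s_c = 14 × 38.638 × 1.3 = 703.22 kPa
q·N_q = 23.345 × 26.092 = 609.12 kPa
0.5·γ·B·N_γ·s_γ = 0.5 × 15.369 × 1.09 × 24.4 × 0.8 = 163.5 kPa
q_ult = 703.22 + 609.12 + 163.5 = 1475.8 kPa.
q_net = 1475.8 − 23.345 = 1452.5 kPa.
q_all(net) = 1452.5 / 3 = 484.16 kPa.

q_all(net) ≈ 480 kPa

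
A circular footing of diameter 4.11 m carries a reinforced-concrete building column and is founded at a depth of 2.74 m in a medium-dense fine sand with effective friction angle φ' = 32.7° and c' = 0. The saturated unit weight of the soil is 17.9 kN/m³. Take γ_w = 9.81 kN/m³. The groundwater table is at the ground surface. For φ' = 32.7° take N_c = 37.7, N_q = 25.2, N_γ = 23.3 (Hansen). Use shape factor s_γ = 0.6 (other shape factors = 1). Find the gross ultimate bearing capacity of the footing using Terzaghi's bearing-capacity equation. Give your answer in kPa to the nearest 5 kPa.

Water table at ground surface, so effective unit weight γ' = 17.9 − 9.81 = 8.09 kN/m³ is used throughout; overburden q = 8.09 × 2.74 = 22.167 kPa; the same γ' applies in the ½γBN_γ term.
Surcharge term q·N_q = 22.167 × 25.2 = 558.6 kPa; self-weight term 0.5·γ·B·N_γ·s_γ = 0.5 × 8.09 × 4.11 × 23.3 × 0.6 = 232.42 kPa.
q_ult = 558.6 + 232.42 = 791.02 kPa.

q_ult ≈ 790 kPa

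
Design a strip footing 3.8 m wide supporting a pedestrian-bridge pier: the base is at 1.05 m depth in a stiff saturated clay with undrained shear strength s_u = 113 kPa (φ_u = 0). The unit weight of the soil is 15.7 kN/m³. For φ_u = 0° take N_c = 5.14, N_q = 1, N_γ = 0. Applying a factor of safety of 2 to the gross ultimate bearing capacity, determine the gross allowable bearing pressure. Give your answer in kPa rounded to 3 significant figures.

q = γ·D_f = 15.7 × 1.05 = 16.485 kPa.
c·N_c = 113 × 5.14 = 580.82 kPa
q·N_q = 16.485 × 1 = 16.485 kPa
q_ult = 580.82 + 16.485 = 597.3 kPa.
q_all = q_ult / FS = 597.3 / 2 = 298.65 kPa.

q_all ≈ 299 kPa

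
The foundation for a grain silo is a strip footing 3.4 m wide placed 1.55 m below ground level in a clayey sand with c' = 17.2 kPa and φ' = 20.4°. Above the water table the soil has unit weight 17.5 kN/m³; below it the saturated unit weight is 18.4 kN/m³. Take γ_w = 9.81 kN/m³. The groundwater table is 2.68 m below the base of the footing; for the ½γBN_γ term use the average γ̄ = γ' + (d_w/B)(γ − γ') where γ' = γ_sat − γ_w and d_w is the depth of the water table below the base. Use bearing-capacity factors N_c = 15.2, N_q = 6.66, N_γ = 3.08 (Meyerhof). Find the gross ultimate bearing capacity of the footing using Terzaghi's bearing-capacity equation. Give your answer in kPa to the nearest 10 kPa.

q_ult ≈ 520 kPa

Effective surcharge at the founding depth q = γ·D_f = 17.5 × 1.55 = 27.125 kPa.
With d_w = 2.68 m < B, γ̄ = 8.59 + (2.68/3.4) × (17.5 − 8.59) = 15.613 kN/m³.
q_ult = c·N_c + q·N_q + 0.5·γ·B·N_γ
     = 17.2 × 15.2 + 27.125 × 6.66 + 0.5 × 15.613 × 3.4 × 3.08
     = 261.44 + 180.65 + 81.751 = 523.84 kPa.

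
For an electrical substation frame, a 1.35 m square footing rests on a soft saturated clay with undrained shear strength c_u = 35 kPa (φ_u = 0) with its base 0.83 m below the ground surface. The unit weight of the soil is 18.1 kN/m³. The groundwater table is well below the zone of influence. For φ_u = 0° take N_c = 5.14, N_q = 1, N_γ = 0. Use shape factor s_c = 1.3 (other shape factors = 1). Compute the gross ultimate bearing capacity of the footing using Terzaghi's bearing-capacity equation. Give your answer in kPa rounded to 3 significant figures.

Overburden at base level: q = 18.1 × 0.83 = 15.023 kPa.
Cohesion term c·N_c·s_c = 35 × 5.14 × 1.3 = 233.87 kPa; surcharge term q·N_q = 15.023 × 1 = 15.023 kPa.
q_ult = 233.87 + 15.023 = 248.89 kPa.

q_ult ≈ 249 kPa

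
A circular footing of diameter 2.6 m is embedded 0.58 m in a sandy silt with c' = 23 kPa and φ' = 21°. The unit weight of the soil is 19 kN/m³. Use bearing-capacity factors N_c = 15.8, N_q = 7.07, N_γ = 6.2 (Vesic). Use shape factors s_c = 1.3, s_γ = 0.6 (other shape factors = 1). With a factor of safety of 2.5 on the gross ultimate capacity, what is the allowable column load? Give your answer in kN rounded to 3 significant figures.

q = γ·D_f = 19 × 0.58 = 11.02 kPa.
c·N_c·s_c = 23 × 15.8 × 1.3 = 472.42 kPa
q·N_q = 11.02 × 7.07 = 77.911 kPa
0.5·γ·B·N_γ·s_γ = 0.5 × 19 × 2.6 × 6.2 × 0.6 = 91.884 kPa
q_ult = 472.42 + 77.911 + 91.884 = 642.22 kPa.
Gross allowable pressure q_all = 642.22 / 2.5 = 256.89 kPa.
Footing area = 5.3093 m², so allowable column load = 256.89 × 5.3093 = 1363.9 kN.

P_all ≈ 1360 kN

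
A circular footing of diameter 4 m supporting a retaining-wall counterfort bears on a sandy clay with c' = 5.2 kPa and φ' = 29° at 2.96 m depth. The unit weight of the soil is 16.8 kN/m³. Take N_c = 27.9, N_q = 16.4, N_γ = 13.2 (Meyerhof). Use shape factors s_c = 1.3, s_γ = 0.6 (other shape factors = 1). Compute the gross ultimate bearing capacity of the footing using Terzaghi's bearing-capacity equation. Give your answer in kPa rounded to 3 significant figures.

Overburden at base level: q = 16.8 × 2.96 = 49.728 kPa.
Cohesion term c·N_c·s_c = 5.2 × 27.9 × 1.3 = 188.6 kPa; surcharge term q·N_q = 49.728 × 16.4 = 815.54 kPa; self-weight term 0.5·γ·B·N_γ·s_γ = 0.5 × 16.8 × 4 × 13.2 × 0.6 = 266.11 kPa.
q_ult = 188.6 + 815.54 + 266.11 = 1270.3 kPa.

q_ult ≈ 1270 kPa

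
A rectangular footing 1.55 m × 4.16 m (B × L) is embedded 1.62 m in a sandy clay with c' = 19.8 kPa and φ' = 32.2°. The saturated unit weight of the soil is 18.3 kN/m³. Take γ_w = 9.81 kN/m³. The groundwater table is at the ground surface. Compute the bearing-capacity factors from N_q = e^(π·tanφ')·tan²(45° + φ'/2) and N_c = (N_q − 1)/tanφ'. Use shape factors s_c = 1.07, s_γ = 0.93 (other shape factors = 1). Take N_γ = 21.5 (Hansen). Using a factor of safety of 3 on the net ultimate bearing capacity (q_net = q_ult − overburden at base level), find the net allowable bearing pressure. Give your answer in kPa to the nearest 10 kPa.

q_all(net) ≈ 400 kPa

N_q = e^(π·tan32.2°)·tan²(61.1°) = 23.73; N_c = (N_q − 1)/tanφ' = 36.09.
Water table at ground surface, so effective unit weight γ' = 18.3 − 9.81 = 8.49 kN/m³ is used throughout; overburden q = 8.49 × 1.62 = 13.754 kPa; the same γ' applies in the ½γBN_γ term.
Cohesion term c·N_c·s_c = 19.8 × 36.092 × 1.07 = 764.65 kPa; surcharge term q·N_q = 13.754 × 23.728 = 326.36 kPa; self-weight term 0.5·γ·B·N_γ·s_γ = 0.5 × 8.49 × 1.55 × 21.5 × 0.93 = 131.56 kPa.
q_ult = 764.65 + 326.36 + 131.56 = 1222.6 kPa.
q_net = 1222.6 − 13.754 = 1208.8 kPa.
q_all(net) = 1208.8 / 3 = 402.94 kPa.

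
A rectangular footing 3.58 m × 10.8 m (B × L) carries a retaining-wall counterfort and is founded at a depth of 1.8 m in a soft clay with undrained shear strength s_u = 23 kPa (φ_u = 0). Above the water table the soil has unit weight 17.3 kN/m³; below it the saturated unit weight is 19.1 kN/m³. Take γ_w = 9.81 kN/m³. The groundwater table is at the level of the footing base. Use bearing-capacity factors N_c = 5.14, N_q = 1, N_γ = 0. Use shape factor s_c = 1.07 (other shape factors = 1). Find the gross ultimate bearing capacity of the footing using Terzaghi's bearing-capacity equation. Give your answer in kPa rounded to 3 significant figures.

q_ult ≈ 158 kPa

Overburden at base level: q = 17.3 × 1.8 = 31.14 kPa.
Cohesion term c·N_c·s_c = 23 × 5.14 × 1.07 = 126.5 kPa; surcharge term q·N_q = 31.14 × 1 = 31.14 kPa.
q_ult = 126.5 + 31.14 = 157.64 kPa.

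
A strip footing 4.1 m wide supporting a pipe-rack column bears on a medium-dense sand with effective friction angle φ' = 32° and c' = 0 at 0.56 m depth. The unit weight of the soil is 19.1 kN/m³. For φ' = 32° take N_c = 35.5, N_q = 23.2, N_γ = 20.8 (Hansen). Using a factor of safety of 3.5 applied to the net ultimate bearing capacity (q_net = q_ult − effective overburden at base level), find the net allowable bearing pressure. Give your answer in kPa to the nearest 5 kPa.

Effective surcharge at the founding depth q = γ·D_f = 19.1 × 0.56 = 10.696 kPa.
q_ult = q·N_q + 0.5·γ·B·N_γ
     = 10.696 × 23.2 + 0.5 × 19.1 × 4.1 × 20.8
     = 248.15 + 814.42 = 1062.6 kPa.
Net ultimate: q_net = 1062.6 − 10.696 = 1051.9 kPa.
q_all(net) = 1051.9 / 3.5 = 300.54 kPa.

q_all(net) ≈ 300 kPa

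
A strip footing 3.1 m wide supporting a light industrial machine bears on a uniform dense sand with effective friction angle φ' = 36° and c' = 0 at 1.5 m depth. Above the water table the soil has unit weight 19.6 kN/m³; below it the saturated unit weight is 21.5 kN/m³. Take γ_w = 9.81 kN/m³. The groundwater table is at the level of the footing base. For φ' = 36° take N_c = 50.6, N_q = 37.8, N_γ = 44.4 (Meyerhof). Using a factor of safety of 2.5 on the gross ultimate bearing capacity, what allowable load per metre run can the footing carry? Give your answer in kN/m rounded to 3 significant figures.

≈ 2380 kN/m

q = γ·D_f = 19.6 × 1.5 = 29.4 kPa.
For the ½γBN_γ term take γ' = 21.5 − 9.81 = 11.69 kN/m³ (soil below base is submerged).
q·N_q = 29.4 × 37.8 = 1111.3 kPa
0.5·γ·B·N_γ = 0.5 × 11.69 × 3.1 × 44.4 = 804.51 kPa
q_ult = 1111.3 + 804.51 = 1915.8 kPa.
Gross allowable pressure q_all = 1915.8 / 2.5 = 766.33 kPa.
Allowable wall load = q_all × B = 766.33 × 3.1 = 2375.6 kN per metre run.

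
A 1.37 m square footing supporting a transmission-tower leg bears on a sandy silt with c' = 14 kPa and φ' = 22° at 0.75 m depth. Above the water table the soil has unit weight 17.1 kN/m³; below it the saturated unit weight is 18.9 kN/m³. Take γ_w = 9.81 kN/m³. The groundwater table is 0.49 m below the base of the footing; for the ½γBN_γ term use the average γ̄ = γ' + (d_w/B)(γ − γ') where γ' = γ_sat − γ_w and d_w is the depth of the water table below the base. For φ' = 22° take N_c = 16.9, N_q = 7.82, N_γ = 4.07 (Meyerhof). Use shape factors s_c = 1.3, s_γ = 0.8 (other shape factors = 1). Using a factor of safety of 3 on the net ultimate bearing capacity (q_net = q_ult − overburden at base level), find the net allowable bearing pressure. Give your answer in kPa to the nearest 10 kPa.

q_all(net) ≈ 140 kPa

q = γ·D_f = 17.1 × 0.75 = 12.825 kPa.
γ' = 9.09 kN/m³; averaging over the depth B below the base, γ̄ = γ' + (d_w/B)(γ − γ') = 11.955 kN/m³.
c·N_c·s_c = 14 × 16.9 × 1.3 = 307.58 kPa
q·N_q = 12.825 × 7.82 = 100.29 kPa
0.5·γ·B·N_γ·s_γ = 0.5 × 11.955 × 1.37 × 4.07 × 0.8 = 26.664 kPa
q_ult = 307.58 + 100.29 + 26.664 = 434.54 kPa.
q_net = 434.54 − 12.825 = 421.71 kPa.
q_all(net) = 421.71 / 3 = 140.57 kPa.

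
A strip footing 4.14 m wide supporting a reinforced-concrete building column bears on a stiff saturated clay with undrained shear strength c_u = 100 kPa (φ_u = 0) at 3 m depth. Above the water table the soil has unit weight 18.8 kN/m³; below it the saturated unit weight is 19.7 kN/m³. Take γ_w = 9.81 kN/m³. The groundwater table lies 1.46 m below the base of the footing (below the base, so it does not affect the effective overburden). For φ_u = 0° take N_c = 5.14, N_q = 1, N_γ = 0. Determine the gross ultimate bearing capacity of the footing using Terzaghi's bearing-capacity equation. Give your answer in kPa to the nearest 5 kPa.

q_ult ≈ 570 kPa

Overburden at base level: q = 18.8 × 3 = 56.4 kPa.
Cohesion term c·N_c = 100 × 5.14 = 514 kPa; surcharge term q·N_q = 56.4 × 1 = 56.4 kPa.
q_ult = 514 + 56.4 = 570.4 kPa.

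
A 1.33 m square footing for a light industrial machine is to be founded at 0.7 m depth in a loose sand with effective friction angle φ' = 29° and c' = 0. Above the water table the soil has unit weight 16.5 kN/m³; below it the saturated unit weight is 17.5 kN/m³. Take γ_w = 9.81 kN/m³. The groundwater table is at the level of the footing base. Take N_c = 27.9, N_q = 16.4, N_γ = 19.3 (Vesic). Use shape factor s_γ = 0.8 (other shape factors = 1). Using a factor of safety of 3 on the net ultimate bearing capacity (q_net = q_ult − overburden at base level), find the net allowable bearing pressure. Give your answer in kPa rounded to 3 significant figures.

Effective surcharge at the founding depth q = γ·D_f = 16.5 × 0.7 = 11.55 kPa.
The water table coincides with the base, so in the self-weight term γ → γ' = 7.69 kN/m³.
q_ult = q·N_q + 0.5·γ·B·N_γ·s_γ
     = 11.55 × 16.4 + 0.5 × 7.69 × 1.33 × 19.3 × 0.8
     = 189.42 + 78.958 = 268.38 kPa.
q_net = 268.38 − 11.55 = 256.83 kPa.
q_all(net) = 256.83 / 3 = 85.609 kPa.

q_all(net) ≈ 85.6 kPa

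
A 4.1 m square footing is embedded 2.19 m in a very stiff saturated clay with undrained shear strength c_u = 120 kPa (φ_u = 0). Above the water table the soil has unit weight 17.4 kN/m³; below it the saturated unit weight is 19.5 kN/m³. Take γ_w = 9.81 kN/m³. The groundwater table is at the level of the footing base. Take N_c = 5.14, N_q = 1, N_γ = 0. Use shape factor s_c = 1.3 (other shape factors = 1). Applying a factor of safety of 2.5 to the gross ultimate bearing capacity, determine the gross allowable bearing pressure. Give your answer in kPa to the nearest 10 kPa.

Effective surcharge at the founding depth q = γ·D_f = 17.4 × 2.19 = 38.106 kPa.
q_ult = c·N_c·s_c + q·N_q
     = 120 × 5.14 × 1.3 + 38.106 × 1
     = 801.84 + 38.106 = 839.95 kPa.
q_all = q_ult / FS = 839.95 / 2.5 = 335.98 kPa.

q_all ≈ 340 kPa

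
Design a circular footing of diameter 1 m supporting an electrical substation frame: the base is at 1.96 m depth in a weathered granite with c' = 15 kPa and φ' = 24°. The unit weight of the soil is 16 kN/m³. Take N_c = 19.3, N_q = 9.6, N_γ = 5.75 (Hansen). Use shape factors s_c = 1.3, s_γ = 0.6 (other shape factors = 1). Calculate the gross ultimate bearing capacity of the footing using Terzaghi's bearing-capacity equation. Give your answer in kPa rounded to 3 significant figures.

q_ult ≈ 705 kPa

q = γ·D_f = 16 × 1.96 = 31.36 kPa.
c·N_c·s_c = 15 × 19.3 × 1.3 = 376.35 kPa
q·N_q = 31.36 × 9.6 = 301.06 kPa
0.5·γ·B·N_γ·s_γ = 0.5 × 16 × 1 × 5.75 × 0.6 = 27.6 kPa
q_ult = 376.35 + 301.06 + 27.6 = 705.01 kPa.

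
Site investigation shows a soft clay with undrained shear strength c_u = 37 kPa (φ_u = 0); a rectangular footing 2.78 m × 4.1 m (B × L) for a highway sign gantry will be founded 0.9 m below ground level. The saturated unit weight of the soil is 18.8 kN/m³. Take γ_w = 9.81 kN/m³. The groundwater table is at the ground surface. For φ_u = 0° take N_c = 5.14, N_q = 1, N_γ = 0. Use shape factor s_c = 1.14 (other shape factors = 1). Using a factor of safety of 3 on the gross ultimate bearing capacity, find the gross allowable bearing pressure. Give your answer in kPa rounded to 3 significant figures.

q_all ≈ 75 kPa

With the water table at the surface the whole profile is submerged: γ' = 18.8 − 9.81 = 8.99 kN/m³, so q = γ'·D_f = 8.091 kPa.
q_ult = c·N_c·s_c + q·N_q
     = 37 × 5.14 × 1.14 + 8.091 × 1
     = 216.81 + 8.091 = 224.9 kPa.
q_all = 224.9 / 3 = 74.965 kPa.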